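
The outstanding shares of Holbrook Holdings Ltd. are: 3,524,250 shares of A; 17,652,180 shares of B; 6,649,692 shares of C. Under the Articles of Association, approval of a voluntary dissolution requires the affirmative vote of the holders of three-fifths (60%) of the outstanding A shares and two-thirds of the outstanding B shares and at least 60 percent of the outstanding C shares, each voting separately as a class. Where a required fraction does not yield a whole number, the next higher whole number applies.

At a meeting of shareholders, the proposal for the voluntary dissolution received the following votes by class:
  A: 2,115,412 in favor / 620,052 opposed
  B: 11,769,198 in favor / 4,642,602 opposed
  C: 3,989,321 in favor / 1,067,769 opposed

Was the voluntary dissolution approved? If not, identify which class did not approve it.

A: 3/5 of 3524250 = 2114550; 2,114,550 required, 2,115,412 in favor — approved.
B: 2/3 of 17652180 = 11768120; 11,768,120 required, 11,769,198 in favor — approved.
C: 3/5 of 6649692 = 3989815.20, rounded up to 3989816; 3,989,816 required, 3,989,321 in favor — not approved.

Not approved — the C shares did not give the required vote.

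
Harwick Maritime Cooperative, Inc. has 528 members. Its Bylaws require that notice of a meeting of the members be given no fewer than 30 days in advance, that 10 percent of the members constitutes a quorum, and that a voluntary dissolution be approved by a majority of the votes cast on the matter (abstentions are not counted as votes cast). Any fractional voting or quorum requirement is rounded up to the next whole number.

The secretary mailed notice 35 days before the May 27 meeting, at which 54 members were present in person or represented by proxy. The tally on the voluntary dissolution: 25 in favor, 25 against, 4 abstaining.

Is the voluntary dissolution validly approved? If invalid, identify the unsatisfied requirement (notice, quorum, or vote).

Notice: 35 days given; 30 required. Satisfied.
Quorum: 10% of 528 = 52.80, rounded up to 53; 54 present. Satisfied.
Vote: requires a majority of the votes cast (54 − 4 abstaining = 50); a majority of 50 is 26, so 26 needed; 25 in favor. Not satisfied.

Invalid — vote requirement not satisfied.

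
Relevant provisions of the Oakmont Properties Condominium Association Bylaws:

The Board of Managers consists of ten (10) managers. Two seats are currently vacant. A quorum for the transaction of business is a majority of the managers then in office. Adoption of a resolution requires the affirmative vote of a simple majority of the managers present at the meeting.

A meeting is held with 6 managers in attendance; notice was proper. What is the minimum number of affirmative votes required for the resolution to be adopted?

4

The resolution requires a majority of the managers present (6).
A majority of 6 is 4.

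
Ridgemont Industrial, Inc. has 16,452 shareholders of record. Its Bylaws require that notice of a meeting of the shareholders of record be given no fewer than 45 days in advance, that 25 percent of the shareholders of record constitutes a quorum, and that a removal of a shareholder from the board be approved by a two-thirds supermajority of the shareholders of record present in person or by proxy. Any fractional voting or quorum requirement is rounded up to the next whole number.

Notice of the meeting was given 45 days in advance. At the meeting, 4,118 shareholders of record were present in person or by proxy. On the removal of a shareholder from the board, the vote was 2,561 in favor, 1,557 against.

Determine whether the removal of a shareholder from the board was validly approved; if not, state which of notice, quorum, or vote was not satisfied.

Notice: 45 days given; 45 required. Satisfied.
Quorum: 25% of 16,452 = 4,113; 4,118 present. Satisfied.
Vote: requires two-thirds of those present (4,118); 2/3 of 4118 = 2745.33, rounded up to 2746, so 2,746 needed; 2,561 in favor. Not satisfied.

Invalid — vote requirement not satisfied.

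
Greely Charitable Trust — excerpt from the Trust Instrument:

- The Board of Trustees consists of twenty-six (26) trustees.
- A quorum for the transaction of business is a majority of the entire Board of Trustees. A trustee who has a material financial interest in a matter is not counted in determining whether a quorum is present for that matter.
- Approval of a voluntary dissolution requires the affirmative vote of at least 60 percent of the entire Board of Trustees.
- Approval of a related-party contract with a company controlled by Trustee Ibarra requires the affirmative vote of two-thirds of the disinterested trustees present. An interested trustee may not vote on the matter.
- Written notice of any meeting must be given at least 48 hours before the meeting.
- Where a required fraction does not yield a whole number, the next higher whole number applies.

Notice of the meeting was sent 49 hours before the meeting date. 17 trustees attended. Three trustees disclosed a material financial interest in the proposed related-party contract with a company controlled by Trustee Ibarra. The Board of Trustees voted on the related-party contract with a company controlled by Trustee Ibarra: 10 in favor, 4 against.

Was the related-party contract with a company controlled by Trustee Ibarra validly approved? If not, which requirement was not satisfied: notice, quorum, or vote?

Notice: 49 hours given; 48 required (49 ≥ 48). Satisfied.
Quorum: 17 present, but the 3 interested trustees do not count, leaving 14. Quorum is 14. Satisfied.
Vote: the related-party contract with a company controlled by Trustee Ibarra requires two-thirds of the disinterested trustees present (17 − 3 = 14). 2/3 of 14 = 9.33, rounded up to 10, so 10 affirmative votes are needed; 10 voted in favor. Satisfied.

Valid — all requirements satisfied.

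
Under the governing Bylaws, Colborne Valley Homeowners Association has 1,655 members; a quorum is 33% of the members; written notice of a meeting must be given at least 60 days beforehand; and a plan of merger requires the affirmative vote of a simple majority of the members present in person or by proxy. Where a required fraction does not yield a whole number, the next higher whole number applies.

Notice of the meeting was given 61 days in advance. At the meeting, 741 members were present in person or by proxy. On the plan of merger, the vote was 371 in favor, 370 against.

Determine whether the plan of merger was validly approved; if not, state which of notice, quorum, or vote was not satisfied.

Notice: 61 days given; 60 required. Satisfied.
Quorum: 33% of 1,655 = 546.15, rounded up to 547; 741 present. Satisfied.
Vote: requires a majority of those present (741); a majority of 741 is 371, so 371 needed; 371 in favor. Satisfied.

Valid — all requirements satisfied.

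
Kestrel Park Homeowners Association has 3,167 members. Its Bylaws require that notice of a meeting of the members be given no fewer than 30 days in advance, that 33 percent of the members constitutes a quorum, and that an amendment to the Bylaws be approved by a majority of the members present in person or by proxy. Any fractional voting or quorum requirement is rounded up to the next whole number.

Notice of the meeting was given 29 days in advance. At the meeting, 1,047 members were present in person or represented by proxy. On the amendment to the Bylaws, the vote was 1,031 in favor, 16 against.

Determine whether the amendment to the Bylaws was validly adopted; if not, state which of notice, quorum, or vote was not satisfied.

Notice: 29 days given; 30 required. Not satisfied.
Quorum: 33% of 3,167 = 1,045.11, rounded up to 1,046; 1,047 present. Satisfied.
Vote: requires a majority of those present (1,047); a majority of 1047 is 524, so 524 needed; 1,031 in favor. Satisfied.

Invalid — notice requirement not satisfied.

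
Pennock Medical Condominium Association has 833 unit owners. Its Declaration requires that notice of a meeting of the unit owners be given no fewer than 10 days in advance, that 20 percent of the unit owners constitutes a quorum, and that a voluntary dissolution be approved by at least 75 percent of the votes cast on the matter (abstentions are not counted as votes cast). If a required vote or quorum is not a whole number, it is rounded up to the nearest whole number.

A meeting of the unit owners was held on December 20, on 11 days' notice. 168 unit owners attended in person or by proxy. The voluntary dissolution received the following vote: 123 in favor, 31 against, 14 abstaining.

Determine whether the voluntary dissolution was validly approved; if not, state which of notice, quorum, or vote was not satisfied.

Notice: 11 days given; 10 required. Satisfied.
Quorum: 20% of 833 = 166.60, rounded up to 167; 168 present. Satisfied.
Vote: requires three-fourths of the votes cast (168 − 14 abstaining = 154); 3/4 of 154 = 115.50, rounded up to 116, so 116 needed; 123 in favor. Satisfied.

Valid — all requirements satisfied.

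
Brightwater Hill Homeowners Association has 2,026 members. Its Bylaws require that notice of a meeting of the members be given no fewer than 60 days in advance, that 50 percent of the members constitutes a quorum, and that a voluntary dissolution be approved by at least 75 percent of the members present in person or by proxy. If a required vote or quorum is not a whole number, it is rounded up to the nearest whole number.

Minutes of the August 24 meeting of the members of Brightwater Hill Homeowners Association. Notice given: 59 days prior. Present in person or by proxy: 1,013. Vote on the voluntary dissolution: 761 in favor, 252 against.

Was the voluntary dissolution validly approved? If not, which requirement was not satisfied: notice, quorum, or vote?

Invalid — notice requirement not satisfied.

Notice: 59 days given; 60 required. Not satisfied.
Quorum: 50% of 2,026 = 1,013; 1,013 present. Satisfied.
Vote: requires three-fourths of those present (1,013); 3/4 of 1013 = 759.75, rounded up to 760, so 760 needed; 761 in favor. Satisfied.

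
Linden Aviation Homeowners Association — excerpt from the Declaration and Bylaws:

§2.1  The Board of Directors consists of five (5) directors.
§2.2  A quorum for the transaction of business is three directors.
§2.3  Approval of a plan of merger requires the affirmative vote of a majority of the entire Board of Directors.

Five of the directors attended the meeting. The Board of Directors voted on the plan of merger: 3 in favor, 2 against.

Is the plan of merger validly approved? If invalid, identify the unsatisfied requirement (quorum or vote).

Quorum: 5 present; quorum is 3. Satisfied.
Vote: the plan of merger requires a majority of the entire Board of Directors (5). A majority of 5 is 3, so 3 affirmative votes are needed; 3 voted in favor. Satisfied.

Valid — all requirements satisfied.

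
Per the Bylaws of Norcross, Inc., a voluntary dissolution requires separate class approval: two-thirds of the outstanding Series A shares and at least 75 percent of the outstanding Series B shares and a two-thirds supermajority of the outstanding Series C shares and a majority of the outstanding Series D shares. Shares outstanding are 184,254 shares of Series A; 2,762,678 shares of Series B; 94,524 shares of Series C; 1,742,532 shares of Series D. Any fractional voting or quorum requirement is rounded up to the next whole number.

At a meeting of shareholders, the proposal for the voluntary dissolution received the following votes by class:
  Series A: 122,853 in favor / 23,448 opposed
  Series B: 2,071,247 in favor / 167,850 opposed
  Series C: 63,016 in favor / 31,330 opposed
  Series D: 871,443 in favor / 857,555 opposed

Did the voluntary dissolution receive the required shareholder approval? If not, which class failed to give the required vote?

Series A: 2/3 of 184254 = 122836; 122,836 required, 122,853 in favor — approved.
Series B: 3/4 of 2762678 = 2072008.50, rounded up to 2072009; 2,072,009 required, 2,071,247 in favor — not approved.
Series C: 2/3 of 94524 = 63016; 63,016 required, 63,016 in favor — approved.
Series D: a majority of 1742532 is 871267; 871,267 required, 871,443 in favor — approved.

Not approved — the Series B shares did not give the required vote.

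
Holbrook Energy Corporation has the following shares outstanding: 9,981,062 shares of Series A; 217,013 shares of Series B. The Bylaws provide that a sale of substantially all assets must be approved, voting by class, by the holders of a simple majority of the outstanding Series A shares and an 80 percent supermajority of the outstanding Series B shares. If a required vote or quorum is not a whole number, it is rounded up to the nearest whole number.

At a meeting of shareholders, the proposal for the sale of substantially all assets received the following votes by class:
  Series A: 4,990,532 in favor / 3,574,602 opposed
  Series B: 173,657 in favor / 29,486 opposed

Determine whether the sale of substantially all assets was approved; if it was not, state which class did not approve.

Approved — every class gave the required vote.

Series A: a majority of 9981062 is 4990532; 4,990,532 required, 4,990,532 in favor — approved.
Series B: 4/5 of 217013 = 173610.40, rounded up to 173611; 173,611 required, 173,657 in favor — approved.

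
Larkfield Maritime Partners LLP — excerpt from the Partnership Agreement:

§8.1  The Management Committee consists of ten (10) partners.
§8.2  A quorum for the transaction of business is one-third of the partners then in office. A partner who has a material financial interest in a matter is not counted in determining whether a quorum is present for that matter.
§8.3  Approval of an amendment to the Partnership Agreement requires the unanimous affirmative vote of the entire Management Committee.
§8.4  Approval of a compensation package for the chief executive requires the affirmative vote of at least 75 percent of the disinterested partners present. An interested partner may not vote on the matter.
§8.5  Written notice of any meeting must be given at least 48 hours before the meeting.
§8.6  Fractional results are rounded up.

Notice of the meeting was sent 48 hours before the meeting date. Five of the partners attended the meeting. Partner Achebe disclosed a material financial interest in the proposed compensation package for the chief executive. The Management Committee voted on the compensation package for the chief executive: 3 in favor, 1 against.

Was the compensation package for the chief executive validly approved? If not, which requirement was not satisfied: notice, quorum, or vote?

Valid — all requirements satisfied.

Notice: 48 hours given; 48 required (48 ≥ 48). Satisfied.
Quorum: 5 present, but the 1 interested partner does not count, leaving 4. Quorum is 4. Satisfied.
Vote: the compensation package for the chief executive requires three-fourths of the disinterested partners present (5 − 1 = 4). 3/4 of 4 = 3, so 3 affirmative votes are needed; 3 voted in favor. Satisfied.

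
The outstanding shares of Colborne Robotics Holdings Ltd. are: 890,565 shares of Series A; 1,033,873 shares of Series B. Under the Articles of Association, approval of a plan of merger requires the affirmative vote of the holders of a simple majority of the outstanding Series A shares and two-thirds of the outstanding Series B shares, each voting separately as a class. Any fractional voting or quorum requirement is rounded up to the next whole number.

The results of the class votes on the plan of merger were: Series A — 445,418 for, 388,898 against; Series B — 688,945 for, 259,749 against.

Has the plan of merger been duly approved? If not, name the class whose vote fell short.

Not approved — the Series B shares did not give the required vote.

Series A: a majority of 890565 is 445283; 445,283 required, 445,418 in favor — approved.
Series B: 2/3 of 1033873 = 689248.67, rounded up to 689249; 689,249 required, 688,945 in favor — not approved.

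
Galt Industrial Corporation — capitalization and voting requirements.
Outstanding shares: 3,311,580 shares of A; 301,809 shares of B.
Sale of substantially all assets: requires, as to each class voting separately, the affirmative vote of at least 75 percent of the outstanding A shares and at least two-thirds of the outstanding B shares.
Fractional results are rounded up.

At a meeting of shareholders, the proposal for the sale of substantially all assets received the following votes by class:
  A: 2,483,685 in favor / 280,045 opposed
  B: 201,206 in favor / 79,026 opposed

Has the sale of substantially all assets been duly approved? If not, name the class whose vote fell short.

Approved — every class gave the required vote.

A: 3/4 of 3311580 = 2483685; 2,483,685 required, 2,483,685 in favor — approved.
B: 2/3 of 301809 = 201206; 201,206 required, 201,206 in favor — approved.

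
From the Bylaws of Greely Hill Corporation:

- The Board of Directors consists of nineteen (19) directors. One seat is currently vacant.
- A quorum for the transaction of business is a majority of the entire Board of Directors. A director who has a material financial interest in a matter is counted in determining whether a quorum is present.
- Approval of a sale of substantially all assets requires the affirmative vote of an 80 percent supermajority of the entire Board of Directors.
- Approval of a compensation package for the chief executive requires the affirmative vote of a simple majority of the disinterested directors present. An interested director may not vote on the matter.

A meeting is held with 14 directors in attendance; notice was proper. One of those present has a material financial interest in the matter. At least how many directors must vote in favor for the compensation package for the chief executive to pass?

7

The compensation package for the chief executive requires a majority of the disinterested directors present (14 − 1 = 13).
A majority of 13 is 7.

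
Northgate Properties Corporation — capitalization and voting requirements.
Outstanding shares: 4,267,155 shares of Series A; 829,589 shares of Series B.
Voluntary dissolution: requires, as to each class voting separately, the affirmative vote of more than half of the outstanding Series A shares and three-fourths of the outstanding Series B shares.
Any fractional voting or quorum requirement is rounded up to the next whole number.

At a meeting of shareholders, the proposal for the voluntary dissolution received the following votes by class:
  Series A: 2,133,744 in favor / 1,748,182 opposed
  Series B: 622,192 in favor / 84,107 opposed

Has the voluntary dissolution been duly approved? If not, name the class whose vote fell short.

Approved — every class gave the required vote.

Series A: a majority of 4267155 is 2133578; 2,133,578 required, 2,133,744 in favor — approved.
Series B: 3/4 of 829589 = 622191.75, rounded up to 622192; 622,192 required, 622,192 in favor — approved.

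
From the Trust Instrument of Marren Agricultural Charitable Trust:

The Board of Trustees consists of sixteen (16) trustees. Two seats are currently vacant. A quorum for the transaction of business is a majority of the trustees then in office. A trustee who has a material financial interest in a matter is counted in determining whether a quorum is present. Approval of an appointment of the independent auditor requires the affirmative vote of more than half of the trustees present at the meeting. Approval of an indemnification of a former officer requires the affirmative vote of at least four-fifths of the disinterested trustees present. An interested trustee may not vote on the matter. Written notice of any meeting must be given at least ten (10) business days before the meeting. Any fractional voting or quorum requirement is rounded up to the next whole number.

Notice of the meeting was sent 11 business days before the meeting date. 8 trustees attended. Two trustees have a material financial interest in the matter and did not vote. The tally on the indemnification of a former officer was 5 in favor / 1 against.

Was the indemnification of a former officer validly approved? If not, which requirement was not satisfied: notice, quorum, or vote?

Notice: 11 business days given; 10 required (11 ≥ 10). Satisfied.
Quorum: 8 present (interested trustees count toward quorum); quorum is 8. Satisfied.
Vote: the indemnification of a former officer requires four-fifths of the disinterested trustees present (8 − 2 = 6). 4/5 of 6 = 4.80, rounded up to 5, so 5 affirmative votes are needed; 5 voted in favor. Satisfied.

Valid — all requirements satisfied.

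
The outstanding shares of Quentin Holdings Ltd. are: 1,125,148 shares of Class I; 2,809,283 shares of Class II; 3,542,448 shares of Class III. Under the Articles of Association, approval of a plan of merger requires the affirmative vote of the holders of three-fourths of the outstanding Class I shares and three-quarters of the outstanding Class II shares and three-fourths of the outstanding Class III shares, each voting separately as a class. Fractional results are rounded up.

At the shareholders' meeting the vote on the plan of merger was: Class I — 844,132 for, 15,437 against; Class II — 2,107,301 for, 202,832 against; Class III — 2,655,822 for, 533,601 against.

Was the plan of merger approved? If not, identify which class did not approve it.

Not approved — the Class III shares did not give the required vote.

Class I: 3/4 of 1125148 = 843861; 843,861 required, 844,132 in favor — approved.
Class II: 3/4 of 2809283 = 2106962.25, rounded up to 2106963; 2,106,963 required, 2,107,301 in favor — approved.
Class III: 3/4 of 3542448 = 2656836; 2,656,836 required, 2,655,822 in favor — not approved.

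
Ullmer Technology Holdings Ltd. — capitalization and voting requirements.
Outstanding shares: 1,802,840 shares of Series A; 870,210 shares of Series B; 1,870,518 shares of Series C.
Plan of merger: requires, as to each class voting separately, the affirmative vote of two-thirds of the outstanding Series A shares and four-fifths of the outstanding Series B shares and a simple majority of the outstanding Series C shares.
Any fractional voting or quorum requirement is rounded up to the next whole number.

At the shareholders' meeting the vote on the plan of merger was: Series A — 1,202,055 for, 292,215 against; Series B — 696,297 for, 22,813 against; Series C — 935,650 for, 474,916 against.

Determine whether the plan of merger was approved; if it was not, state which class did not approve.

Approved — every class gave the required vote.

Series A: 2/3 of 1802840 = 1201893.33, rounded up to 1201894; 1,201,894 required, 1,202,055 in favor — approved.
Series B: 4/5 of 870210 = 696168; 696,168 required, 696,297 in favor — approved.
Series C: a majority of 1870518 is 935260; 935,260 required, 935,650 in favor — approved.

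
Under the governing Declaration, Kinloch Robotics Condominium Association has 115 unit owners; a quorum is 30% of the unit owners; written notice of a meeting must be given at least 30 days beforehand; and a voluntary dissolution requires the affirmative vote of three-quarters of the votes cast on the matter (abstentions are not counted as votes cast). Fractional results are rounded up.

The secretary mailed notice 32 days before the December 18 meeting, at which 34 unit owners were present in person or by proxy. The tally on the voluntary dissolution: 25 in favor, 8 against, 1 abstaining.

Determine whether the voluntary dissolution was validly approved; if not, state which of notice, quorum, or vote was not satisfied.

Invalid — quorum requirement not satisfied.

Notice: 32 days given; 30 required. Satisfied.
Quorum: 30% of 115 = 34.50, rounded up to 35; 34 present. Not satisfied.
Vote: requires three-fourths of the votes cast (34 − 1 abstaining = 33); 3/4 of 33 = 24.75, rounded up to 25, so 25 needed; 25 in favor. Satisfied.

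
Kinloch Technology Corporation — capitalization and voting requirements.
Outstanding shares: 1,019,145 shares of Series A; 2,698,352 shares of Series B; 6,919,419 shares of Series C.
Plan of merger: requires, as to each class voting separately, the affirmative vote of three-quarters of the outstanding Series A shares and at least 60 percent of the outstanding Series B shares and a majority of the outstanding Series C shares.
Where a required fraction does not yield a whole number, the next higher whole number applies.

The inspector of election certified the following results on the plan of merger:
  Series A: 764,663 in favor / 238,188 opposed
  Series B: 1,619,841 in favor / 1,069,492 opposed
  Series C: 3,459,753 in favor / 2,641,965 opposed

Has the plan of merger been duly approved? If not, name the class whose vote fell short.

Series A: 3/4 of 1019145 = 764358.75, rounded up to 764359; 764,359 required, 764,663 in favor — approved.
Series B: 3/5 of 2698352 = 1619011.20, rounded up to 1619012; 1,619,012 required, 1,619,841 in favor — approved.
Series C: a majority of 6919419 is 3459710; 3,459,710 required, 3,459,753 in favor — approved.

Approved — every class gave the required vote.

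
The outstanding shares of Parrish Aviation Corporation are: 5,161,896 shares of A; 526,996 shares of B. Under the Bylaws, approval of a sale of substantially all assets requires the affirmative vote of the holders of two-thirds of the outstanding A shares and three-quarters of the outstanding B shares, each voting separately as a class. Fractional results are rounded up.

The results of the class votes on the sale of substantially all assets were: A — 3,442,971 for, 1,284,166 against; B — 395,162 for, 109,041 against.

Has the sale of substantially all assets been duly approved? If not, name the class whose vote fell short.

Not approved — the B shares did not give the required vote.

A: 2/3 of 5161896 = 3441264; 3,441,264 required, 3,442,971 in favor — approved.
B: 3/4 of 526996 = 395247; 395,247 required, 395,162 in favor — not approved.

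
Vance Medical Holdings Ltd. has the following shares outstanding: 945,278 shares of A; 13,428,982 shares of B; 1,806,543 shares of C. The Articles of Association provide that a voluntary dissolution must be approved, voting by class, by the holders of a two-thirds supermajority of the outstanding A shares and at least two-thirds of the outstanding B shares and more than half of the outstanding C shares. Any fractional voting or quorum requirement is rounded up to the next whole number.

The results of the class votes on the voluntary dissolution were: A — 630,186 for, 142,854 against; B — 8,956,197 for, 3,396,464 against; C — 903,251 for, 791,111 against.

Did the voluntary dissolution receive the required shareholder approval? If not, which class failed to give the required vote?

A: 2/3 of 945278 = 630185.33, rounded up to 630186; 630,186 required, 630,186 in favor — approved.
B: 2/3 of 13428982 = 8952654.67, rounded up to 8952655; 8,952,655 required, 8,956,197 in favor — approved.
C: a majority of 1806543 is 903272; 903,272 required, 903,251 in favor — not approved.

Not approved — the C shares did not give the required vote.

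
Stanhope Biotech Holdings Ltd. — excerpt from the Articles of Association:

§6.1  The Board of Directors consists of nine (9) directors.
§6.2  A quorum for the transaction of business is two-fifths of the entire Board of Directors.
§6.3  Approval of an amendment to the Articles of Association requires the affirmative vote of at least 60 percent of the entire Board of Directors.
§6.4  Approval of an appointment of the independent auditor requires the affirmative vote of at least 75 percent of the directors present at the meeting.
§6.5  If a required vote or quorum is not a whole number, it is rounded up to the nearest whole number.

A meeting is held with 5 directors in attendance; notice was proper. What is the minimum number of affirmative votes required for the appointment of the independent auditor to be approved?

The appointment of the independent auditor requires three-fourths of the directors present (5).
3/4 of 5 = 3.75, rounded up to 4.

4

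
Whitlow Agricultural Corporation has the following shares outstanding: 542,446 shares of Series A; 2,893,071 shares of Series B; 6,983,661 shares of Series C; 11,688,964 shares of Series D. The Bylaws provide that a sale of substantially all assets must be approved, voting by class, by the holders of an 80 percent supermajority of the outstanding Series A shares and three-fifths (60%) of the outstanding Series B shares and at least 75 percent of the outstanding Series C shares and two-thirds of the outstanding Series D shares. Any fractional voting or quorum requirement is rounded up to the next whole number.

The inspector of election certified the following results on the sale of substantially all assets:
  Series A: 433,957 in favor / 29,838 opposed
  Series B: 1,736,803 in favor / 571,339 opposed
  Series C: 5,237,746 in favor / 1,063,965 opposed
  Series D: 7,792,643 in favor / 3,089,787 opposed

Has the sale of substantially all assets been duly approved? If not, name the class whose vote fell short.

Series A: 4/5 of 542446 = 433956.80, rounded up to 433957; 433,957 required, 433,957 in favor — approved.
Series B: 3/5 of 2893071 = 1735842.60, rounded up to 1735843; 1,735,843 required, 1,736,803 in favor — approved.
Series C: 3/4 of 6983661 = 5237745.75, rounded up to 5237746; 5,237,746 required, 5,237,746 in favor — approved.
Series D: 2/3 of 11688964 = 7792642.67, rounded up to 7792643; 7,792,643 required, 7,792,643 in favor — approved.

Approved — every class gave the required vote.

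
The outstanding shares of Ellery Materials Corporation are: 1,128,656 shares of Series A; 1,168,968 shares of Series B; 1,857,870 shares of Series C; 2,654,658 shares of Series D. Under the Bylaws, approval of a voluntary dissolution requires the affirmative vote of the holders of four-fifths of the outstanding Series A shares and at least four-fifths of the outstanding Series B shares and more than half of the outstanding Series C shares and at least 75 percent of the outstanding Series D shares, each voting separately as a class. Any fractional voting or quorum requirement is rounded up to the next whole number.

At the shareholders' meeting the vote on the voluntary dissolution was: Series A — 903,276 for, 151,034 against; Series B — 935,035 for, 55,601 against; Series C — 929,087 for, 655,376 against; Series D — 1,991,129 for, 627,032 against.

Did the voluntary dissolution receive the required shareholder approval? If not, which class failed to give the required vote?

Not approved — the Series B shares did not give the required vote.

Series A: 4/5 of 1128656 = 902924.80, rounded up to 902925; 902,925 required, 903,276 in favor — approved.
Series B: 4/5 of 1168968 = 935174.40, rounded up to 935175; 935,175 required, 935,035 in favor — not approved.
Series C: a majority of 1857870 is 928936; 928,936 required, 929,087 in favor — approved.
Series D: 3/4 of 2654658 = 1990993.50, rounded up to 1990994; 1,990,994 required, 1,991,129 in favor — approved.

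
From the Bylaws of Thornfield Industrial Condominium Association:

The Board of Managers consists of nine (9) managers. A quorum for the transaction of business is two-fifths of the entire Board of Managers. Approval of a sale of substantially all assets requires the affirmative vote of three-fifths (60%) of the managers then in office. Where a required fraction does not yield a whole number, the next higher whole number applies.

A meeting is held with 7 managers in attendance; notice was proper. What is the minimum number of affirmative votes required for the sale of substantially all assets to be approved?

6

The sale of substantially all assets requires three-fifths of the managers then in office (9).
3/5 of 9 = 5.40, rounded up to 6.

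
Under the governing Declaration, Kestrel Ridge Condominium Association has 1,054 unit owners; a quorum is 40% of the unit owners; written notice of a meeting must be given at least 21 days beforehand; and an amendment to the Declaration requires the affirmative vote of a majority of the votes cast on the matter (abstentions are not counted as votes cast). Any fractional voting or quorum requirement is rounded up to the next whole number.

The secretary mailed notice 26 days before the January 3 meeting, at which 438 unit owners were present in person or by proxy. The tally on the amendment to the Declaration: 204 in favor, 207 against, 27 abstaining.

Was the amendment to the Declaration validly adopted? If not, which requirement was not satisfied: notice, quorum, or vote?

Notice: 26 days given; 21 required. Satisfied.
Quorum: 40% of 1,054 = 421.60, rounded up to 422; 438 present. Satisfied.
Vote: requires a majority of the votes cast (438 − 27 abstaining = 411); a majority of 411 is 206, so 206 needed; 204 in favor. Not satisfied.

Invalid — vote requirement not satisfied.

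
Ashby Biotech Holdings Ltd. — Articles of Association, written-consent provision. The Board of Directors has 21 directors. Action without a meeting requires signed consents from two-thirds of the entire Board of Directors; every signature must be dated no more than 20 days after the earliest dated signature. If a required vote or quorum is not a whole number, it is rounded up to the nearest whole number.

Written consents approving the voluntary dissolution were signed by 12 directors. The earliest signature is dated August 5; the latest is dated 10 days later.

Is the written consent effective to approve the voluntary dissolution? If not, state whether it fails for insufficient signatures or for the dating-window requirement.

Not effective — insufficient signatures.

Signatures required: two-thirds of 21 — 2/3 of 21 = 14, so 14 needed; 12 signed. Insufficient.
Dating window: the latest signature is 10 days after the earliest; the limit is 20 days. Within the window.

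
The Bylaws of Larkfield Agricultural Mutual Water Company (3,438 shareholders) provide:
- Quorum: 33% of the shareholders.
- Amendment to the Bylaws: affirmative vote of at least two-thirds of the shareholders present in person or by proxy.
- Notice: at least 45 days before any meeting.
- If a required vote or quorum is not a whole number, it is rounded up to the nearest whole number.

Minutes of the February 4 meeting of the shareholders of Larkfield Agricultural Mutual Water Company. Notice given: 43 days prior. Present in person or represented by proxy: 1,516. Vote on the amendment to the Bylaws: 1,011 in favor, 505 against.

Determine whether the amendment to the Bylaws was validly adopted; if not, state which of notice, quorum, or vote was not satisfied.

Invalid — notice requirement not satisfied.

Notice: 43 days given; 45 required. Not satisfied.
Quorum: 33% of 3,438 = 1,134.54, rounded up to 1,135; 1,516 present. Satisfied.
Vote: requires two-thirds of those present (1,516); 2/3 of 1516 = 1010.67, rounded up to 1011, so 1,011 needed; 1,011 in favor. Satisfied.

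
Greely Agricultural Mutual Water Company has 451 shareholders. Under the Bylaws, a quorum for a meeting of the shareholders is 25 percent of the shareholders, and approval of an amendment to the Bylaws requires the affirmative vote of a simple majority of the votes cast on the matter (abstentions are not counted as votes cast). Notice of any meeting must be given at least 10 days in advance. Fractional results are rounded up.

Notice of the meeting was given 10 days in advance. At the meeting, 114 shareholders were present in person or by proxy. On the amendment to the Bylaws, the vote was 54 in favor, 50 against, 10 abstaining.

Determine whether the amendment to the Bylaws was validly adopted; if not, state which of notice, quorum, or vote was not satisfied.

Notice: 10 days given; 10 required. Satisfied.
Quorum: 25% of 451 = 112.75, rounded up to 113; 114 present. Satisfied.
Vote: requires a majority of the votes cast (114 − 10 abstaining = 104); a majority of 104 is 53, so 53 needed; 54 in favor. Satisfied.

Valid — all requirements satisfied.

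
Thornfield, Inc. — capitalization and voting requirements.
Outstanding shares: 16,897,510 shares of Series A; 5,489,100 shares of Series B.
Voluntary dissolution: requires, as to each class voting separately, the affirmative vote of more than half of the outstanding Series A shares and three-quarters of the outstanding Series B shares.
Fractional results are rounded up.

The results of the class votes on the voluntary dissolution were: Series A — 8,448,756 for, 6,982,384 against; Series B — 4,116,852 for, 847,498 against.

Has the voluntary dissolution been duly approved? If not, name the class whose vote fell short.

Approved — every class gave the required vote.

Series A: a majority of 16897510 is 8448756; 8,448,756 required, 8,448,756 in favor — approved.
Series B: 3/4 of 5489100 = 4116825; 4,116,825 required, 4,116,852 in favor — approved.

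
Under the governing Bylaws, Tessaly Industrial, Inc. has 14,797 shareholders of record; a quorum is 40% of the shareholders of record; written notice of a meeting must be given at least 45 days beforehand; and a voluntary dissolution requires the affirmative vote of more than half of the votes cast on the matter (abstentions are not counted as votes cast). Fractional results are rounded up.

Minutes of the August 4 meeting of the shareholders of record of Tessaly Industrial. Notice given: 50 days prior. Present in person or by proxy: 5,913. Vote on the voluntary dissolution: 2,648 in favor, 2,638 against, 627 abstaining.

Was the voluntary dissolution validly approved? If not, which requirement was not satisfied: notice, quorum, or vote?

Invalid — quorum requirement not satisfied.

Notice: 50 days given; 45 required. Satisfied.
Quorum: 40% of 14,797 = 5,918.80, rounded up to 5,919; 5,913 present. Not satisfied.
Vote: requires a majority of the votes cast (5,913 − 627 abstaining = 5,286); a majority of 5286 is 2644, so 2,644 needed; 2,648 in favor. Satisfied.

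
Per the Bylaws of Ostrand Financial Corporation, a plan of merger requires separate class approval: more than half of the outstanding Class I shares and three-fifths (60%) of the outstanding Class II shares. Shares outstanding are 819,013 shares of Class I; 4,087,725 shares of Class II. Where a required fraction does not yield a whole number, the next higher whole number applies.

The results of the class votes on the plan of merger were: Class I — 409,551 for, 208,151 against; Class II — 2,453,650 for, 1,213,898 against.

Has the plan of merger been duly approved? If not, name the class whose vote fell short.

Approved — every class gave the required vote.

Class I: a majority of 819013 is 409507; 409,507 required, 409,551 in favor — approved.
Class II: 3/5 of 4087725 = 2452635; 2,452,635 required, 2,453,650 in favor — approved.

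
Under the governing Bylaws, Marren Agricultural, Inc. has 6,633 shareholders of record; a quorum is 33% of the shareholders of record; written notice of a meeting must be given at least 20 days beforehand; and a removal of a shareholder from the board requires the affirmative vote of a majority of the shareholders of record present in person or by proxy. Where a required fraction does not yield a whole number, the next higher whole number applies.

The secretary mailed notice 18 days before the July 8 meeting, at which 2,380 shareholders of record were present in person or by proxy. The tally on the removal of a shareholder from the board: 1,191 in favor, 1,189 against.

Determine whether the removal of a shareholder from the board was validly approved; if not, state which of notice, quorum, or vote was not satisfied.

Invalid — notice requirement not satisfied.

Notice: 18 days given; 20 required. Not satisfied.
Quorum: 33% of 6,633 = 2,188.89, rounded up to 2,189; 2,380 present. Satisfied.
Vote: requires a majority of those present (2,380); a majority of 2380 is 1191, so 1,191 needed; 1,191 in favor. Satisfied.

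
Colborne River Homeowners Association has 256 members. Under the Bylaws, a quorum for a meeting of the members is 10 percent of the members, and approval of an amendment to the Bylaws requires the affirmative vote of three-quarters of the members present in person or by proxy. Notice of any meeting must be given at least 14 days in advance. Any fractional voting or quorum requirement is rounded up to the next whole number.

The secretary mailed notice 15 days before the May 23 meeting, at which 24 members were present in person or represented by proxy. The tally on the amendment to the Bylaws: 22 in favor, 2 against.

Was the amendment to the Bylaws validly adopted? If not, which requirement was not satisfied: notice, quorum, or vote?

Invalid — quorum requirement not satisfied.

Notice: 15 days given; 14 required. Satisfied.
Quorum: 10% of 256 = 25.60, rounded up to 26; 24 present. Not satisfied.
Vote: requires three-fourths of those present (24); 3/4 of 24 = 18, so 18 needed; 22 in favor. Satisfied.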